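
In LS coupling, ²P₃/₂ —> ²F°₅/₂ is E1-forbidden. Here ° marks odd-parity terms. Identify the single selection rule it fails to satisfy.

the ΔL = 0, ±1 rule

Initial level: S=1/2, L=1, J=3/2, parity even. Final level: S=1/2, L=3, J=5/2, parity odd.
ΔL = 0, ±1 (not L=0↔0): L: 1 → 3, ΔL = +2 — fails.
ΔJ = 0, ±1 (not J=0↔0): J: 3/2 → 5/2, ΔJ = +1 — passes.
ΔS = 0: S: 1/2 → 1/2 — passes.
Parity must change: even → odd — passes.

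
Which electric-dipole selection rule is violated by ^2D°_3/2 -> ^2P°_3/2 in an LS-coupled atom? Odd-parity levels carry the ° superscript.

parity

Reading off the term symbols: S 1/2→1/2, L 2→1, J 3/2→3/2, parity odd→odd.
ΔL = 0, ±1 (not L=0↔0): L: 2 → 1, ΔL = -1 — satisfied.
ΔS = 0: S: 1/2 → 1/2 — satisfied.
ΔJ = 0, ±1 (not J=0↔0): J: 3/2 → 3/2, ΔJ = +0 — satisfied.
Parity must change: odd → odd — violated.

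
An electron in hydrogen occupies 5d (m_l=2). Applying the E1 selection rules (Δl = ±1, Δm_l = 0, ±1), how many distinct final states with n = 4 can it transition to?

4

E1 requires Δl = ±1, so l_f ∈ {1, 3}; with 0 ≤ l_f ≤ n_f−1 = 3, the allowed l_f values are {1, 3}.
For l_f = 1: m_f ∈ {m_i−1, m_i, m_i+1} ∩ [−1, 1] = {1} → 1 state.
For l_f = 3: m_f ∈ {m_i−1, m_i, m_i+1} ∩ [−3, 3] = {1, 2, 3} → 3 states.
Total: 4.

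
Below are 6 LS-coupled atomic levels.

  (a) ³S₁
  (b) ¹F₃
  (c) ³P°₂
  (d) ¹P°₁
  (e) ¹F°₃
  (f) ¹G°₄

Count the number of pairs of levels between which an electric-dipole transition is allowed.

3

(a)–(b): forbidden (parity, ΔS, ΔL, ΔJ).
(a)–(c): allowed.
(a)–(d): forbidden (ΔS).
(a)–(e): forbidden (ΔS, ΔL, ΔJ).
(a)–(f): forbidden (ΔS, ΔL, ΔJ).
(b)–(c): forbidden (ΔS, ΔL).
(b)–(d): forbidden (ΔL, ΔJ).
(b)–(e): allowed.
(b)–(f): allowed.
(c)–(d): forbidden (parity, ΔS).
(c)–(e): forbidden (parity, ΔS, ΔL).
(c)–(f): forbidden (parity, ΔS, ΔL, ΔJ).
(d)–(e): forbidden (parity, ΔL, ΔJ).
(d)–(f): forbidden (parity, ΔL, ΔJ).
(e)–(f): forbidden (parity).
Allowed pairs: 3 of 15.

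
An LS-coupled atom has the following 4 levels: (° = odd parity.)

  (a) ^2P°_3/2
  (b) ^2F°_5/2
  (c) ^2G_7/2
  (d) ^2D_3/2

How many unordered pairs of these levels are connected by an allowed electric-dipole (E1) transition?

3

(a)–(b): forbidden (parity, ΔL).
(a)–(c): forbidden (ΔL, ΔJ).
(a)–(d): allowed.
(b)–(c): allowed.
(b)–(d): allowed.
(c)–(d): forbidden (parity, ΔL, ΔJ).
Allowed pairs: 3 of 6.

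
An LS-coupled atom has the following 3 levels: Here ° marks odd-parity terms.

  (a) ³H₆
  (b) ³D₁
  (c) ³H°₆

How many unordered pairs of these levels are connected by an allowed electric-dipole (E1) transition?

1

(a)–(b): forbidden (parity, ΔL, ΔJ).
(a)–(c): allowed.
(b)–(c): forbidden (ΔL, ΔJ).
Allowed pairs: 1 of 3.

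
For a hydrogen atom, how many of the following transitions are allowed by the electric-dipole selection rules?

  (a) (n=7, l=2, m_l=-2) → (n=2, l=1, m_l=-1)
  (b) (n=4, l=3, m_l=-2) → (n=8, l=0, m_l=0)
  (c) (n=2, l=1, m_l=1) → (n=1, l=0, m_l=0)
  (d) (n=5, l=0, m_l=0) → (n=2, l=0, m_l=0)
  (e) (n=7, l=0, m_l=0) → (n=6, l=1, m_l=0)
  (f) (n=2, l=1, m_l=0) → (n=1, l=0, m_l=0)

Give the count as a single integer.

(a) allowed
(b) forbidden — Δl = -3 (E1 requires Δl = ±1); Δm_l = +2 (E1 requires Δm_l = 0, ±1)
(c) allowed
(d) forbidden — Δl = +0 (E1 requires Δl = ±1)
(e) allowed
(f) allowed
Total allowed: 4 of 6.

4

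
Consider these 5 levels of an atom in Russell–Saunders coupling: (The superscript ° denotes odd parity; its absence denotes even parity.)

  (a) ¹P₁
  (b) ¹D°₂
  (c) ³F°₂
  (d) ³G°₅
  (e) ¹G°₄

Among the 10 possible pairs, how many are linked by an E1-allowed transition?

1

(a)–(b): allowed.
(a)–(c): forbidden (ΔS, ΔL).
(a)–(d): forbidden (ΔS, ΔL, ΔJ).
(a)–(e): forbidden (ΔL, ΔJ).
(b)–(c): forbidden (parity, ΔS).
(b)–(d): forbidden (parity, ΔS, ΔL, ΔJ).
(b)–(e): forbidden (parity, ΔL, ΔJ).
(c)–(d): forbidden (parity, ΔJ).
(c)–(e): forbidden (parity, ΔS, ΔJ).
(d)–(e): forbidden (parity, ΔS).
Allowed pairs: 1 of 10.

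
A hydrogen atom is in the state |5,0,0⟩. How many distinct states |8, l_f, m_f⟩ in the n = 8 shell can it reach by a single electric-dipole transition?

3

E1 requires Δl = ±1, so l_f ∈ {-1, 1}; with 0 ≤ l_f ≤ n_f−1 = 7, the allowed l_f values are {1}.
For l_f = 1: m_f ∈ {m_i−1, m_i, m_i+1} ∩ [−1, 1] = {-1, 0, 1} → 3 states.
Total: 3.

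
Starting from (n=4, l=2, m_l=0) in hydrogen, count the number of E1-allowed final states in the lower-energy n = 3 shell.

E1 requires Δl = ±1, so l_f ∈ {1, 3}; with 0 ≤ l_f ≤ n_f−1 = 2, the allowed l_f values are {1}.
For l_f = 1: m_f ∈ {m_i−1, m_i, m_i+1} ∩ [−1, 1] = {-1, 0, 1} → 3 states.
Total: 3.

3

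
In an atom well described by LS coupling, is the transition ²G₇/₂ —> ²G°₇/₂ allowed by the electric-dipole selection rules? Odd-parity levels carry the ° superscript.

allowed

Reading off the term symbols: S 1/2→1/2, L 4→4, J 7/2→7/2, parity even→odd.
Parity must change: even → odd — ✓.
ΔS = 0: S: 1/2 → 1/2 — ✓.
ΔL = 0, ±1 (not L=0↔0): L: 4 → 4, ΔL = +0 — ✓.
ΔJ = 0, ±1 (not J=0↔0): J: 7/2 → 7/2, ΔJ = +0 — ✓.
All four E1 rules are satisfied.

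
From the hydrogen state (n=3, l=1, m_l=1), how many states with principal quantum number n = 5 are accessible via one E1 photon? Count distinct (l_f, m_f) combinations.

4

E1 requires Δl = ±1, so l_f ∈ {0, 2}; with 0 ≤ l_f ≤ n_f−1 = 4, the allowed l_f values are {0, 2}.
For l_f = 0: m_f ∈ {m_i−1, m_i, m_i+1} ∩ [−0, 0] = {0} → 1 state.
For l_f = 2: m_f ∈ {m_i−1, m_i, m_i+1} ∩ [−2, 2] = {0, 1, 2} → 3 states.
Total: 4.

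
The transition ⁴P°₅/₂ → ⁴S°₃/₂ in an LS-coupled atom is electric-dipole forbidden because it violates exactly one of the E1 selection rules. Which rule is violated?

Reading off the term symbols: S 3/2→3/2, L 1→0, J 5/2→3/2, parity odd→odd.
ΔS = 0: S: 3/2 → 3/2 — satisfied.
ΔL = 0, ±1 (not L=0↔0): L: 1 → 0, ΔL = -1 — satisfied.
Parity must change: odd → odd — violated.
ΔJ = 0, ±1 (not J=0↔0): J: 5/2 → 3/2, ΔJ = -1 — satisfied.

parity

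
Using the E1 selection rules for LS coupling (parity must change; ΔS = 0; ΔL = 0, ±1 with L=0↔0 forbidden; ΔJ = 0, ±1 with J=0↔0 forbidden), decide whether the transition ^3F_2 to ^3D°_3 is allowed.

allowed

Initial level: S=1, L=3, J=2, parity even. Final level: S=1, L=2, J=3, parity odd.
Parity must change: even → odd — passes.
ΔS = 0: S: 1 → 1 — passes.
ΔL = 0, ±1 (not L=0↔0): L: 3 → 2, ΔL = -1 — passes.
ΔJ = 0, ±1 (not J=0↔0): J: 2 → 3, ΔJ = +1 — passes.
All four E1 rules are satisfied.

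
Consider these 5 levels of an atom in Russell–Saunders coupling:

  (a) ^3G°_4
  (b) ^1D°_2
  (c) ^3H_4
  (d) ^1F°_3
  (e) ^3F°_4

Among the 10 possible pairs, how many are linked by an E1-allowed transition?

1

(a)–(b): forbidden (parity, ΔS, ΔL, ΔJ).
(a)–(c): allowed.
(a)–(d): forbidden (parity, ΔS).
(a)–(e): forbidden (parity).
(b)–(c): forbidden (ΔS, ΔL, ΔJ).
(b)–(d): forbidden (parity).
(b)–(e): forbidden (parity, ΔS, ΔJ).
(c)–(d): forbidden (ΔS, ΔL).
(c)–(e): forbidden (ΔL).
(d)–(e): forbidden (parity, ΔS).
Allowed pairs: 1 of 10.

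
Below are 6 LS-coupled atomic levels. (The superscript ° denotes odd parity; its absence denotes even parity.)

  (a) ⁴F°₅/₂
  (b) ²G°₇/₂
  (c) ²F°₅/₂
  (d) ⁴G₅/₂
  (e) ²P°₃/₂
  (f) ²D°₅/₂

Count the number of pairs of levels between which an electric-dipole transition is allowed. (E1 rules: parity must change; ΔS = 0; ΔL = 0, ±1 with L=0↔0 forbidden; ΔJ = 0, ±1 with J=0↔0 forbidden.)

(a)–(b): forbidden (parity, ΔS).
(a)–(c): forbidden (parity, ΔS).
(a)–(d): allowed.
(a)–(e): forbidden (parity, ΔS, ΔL).
(a)–(f): forbidden (parity, ΔS).
(b)–(c): forbidden (parity).
(b)–(d): forbidden (ΔS).
(b)–(e): forbidden (parity, ΔL, ΔJ).
(b)–(f): forbidden (parity, ΔL).
(c)–(d): forbidden (ΔS).
(c)–(e): forbidden (parity, ΔL).
(c)–(f): forbidden (parity).
(d)–(e): forbidden (ΔS, ΔL).
(d)–(f): forbidden (ΔS, ΔL).
(e)–(f): forbidden (parity).
Allowed pairs: 1 of 15.

1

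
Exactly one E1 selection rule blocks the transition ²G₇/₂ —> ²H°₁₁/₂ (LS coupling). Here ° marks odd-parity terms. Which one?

the ΔJ = 0, ±1 rule

ΔS = 0: S: 1/2 → 1/2 — ok.
ΔJ = 0, ±1 (not J=0↔0): J: 7/2 → 11/2, ΔJ = +2 — fails.
Parity must change: even → odd — ok.
ΔL = 0, ±1 (not L=0↔0): L: 4 → 5, ΔL = +1 — ok.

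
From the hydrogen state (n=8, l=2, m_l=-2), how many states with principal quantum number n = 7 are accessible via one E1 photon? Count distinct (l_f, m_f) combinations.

E1 requires Δl = ±1, so l_f ∈ {1, 3}; with 0 ≤ l_f ≤ n_f−1 = 6, the allowed l_f values are {1, 3}.
For l_f = 1: m_f ∈ {m_i−1, m_i, m_i+1} ∩ [−1, 1] = {-1} → 1 state.
For l_f = 3: m_f ∈ {m_i−1, m_i, m_i+1} ∩ [−3, 3] = {-3, -2, -1} → 3 states.
Total: 4.

4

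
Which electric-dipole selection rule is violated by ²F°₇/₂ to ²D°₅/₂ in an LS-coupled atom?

Parity must change: odd → odd — fails.
ΔS = 0: S: 1/2 → 1/2 — passes.
ΔL = 0, ±1 (not L=0↔0): L: 3 → 2, ΔL = -1 — passes.
ΔJ = 0, ±1 (not J=0↔0): J: 7/2 → 5/2, ΔJ = -1 — passes.

parity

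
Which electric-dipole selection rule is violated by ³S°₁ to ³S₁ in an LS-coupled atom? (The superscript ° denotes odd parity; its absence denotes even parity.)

the L=0 ↔ L=0 exclusion

Reading off the term symbols: S 1→1, L 0→0, J 1→1, parity odd→even.
Parity must change: odd → even — ✓.
ΔS = 0: S: 1 → 1 — ✓.
ΔL = 0, ±1 (not L=0↔0): L: 0 → 0, ΔL = +0 — ✗.
ΔJ = 0, ±1 (not J=0↔0): J: 1 → 1, ΔJ = +0 — ✓.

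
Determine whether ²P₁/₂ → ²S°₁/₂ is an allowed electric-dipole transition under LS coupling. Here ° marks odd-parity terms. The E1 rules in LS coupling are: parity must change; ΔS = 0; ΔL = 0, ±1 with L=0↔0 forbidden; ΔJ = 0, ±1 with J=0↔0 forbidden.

allowed

Parity must change: even → odd — ✓.
ΔS = 0: S: 1/2 → 1/2 — ✓.
ΔL = 0, ±1 (not L=0↔0): L: 1 → 0, ΔL = -1 — ✓.
ΔJ = 0, ±1 (not J=0↔0): J: 1/2 → 1/2, ΔJ = +0 — ✓.
All four E1 rules are satisfied.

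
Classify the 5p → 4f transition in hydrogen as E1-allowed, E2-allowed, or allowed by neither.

Δl = 3 − 1 = +2; l_i + l_f = 4.
E1 (Δl = ±1): not satisfied.
E2 (Δl = 0,±2, l_i+l_f ≥ 2): satisfied.

E2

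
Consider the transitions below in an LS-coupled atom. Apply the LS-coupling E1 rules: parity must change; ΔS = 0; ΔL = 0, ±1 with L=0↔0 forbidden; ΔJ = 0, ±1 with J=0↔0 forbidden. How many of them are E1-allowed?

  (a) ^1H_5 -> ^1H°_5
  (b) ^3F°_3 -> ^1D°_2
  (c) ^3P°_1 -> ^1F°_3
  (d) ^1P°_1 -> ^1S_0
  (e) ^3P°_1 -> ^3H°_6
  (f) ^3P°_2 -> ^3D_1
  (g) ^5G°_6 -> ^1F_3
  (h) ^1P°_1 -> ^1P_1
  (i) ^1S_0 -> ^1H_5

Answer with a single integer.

(a) allowed
(b) forbidden (parity, ΔS fail)
(c) forbidden (parity, ΔS, ΔL, ΔJ fail)
(d) allowed
(e) forbidden (parity, ΔL, ΔJ fail)
(f) allowed
(g) forbidden (ΔS, ΔJ fail)
(h) allowed
(i) forbidden (parity, ΔL, ΔJ fail)
Total allowed: 4 of 9.

4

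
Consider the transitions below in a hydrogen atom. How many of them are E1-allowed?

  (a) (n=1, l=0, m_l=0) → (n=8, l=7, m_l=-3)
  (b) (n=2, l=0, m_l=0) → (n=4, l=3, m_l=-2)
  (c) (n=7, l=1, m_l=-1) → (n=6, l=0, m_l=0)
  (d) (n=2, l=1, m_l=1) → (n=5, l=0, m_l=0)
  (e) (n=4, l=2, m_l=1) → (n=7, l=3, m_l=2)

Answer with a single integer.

3

(a) forbidden — Δl = +7 (E1 requires Δl = ±1); Δm_l = -3 (E1 requires Δm_l = 0, ±1)
(b) forbidden — Δl = +3 (E1 requires Δl = ±1); Δm_l = -2 (E1 requires Δm_l = 0, ±1)
(c) allowed
(d) allowed
(e) allowed
Total allowed: 3 of 5.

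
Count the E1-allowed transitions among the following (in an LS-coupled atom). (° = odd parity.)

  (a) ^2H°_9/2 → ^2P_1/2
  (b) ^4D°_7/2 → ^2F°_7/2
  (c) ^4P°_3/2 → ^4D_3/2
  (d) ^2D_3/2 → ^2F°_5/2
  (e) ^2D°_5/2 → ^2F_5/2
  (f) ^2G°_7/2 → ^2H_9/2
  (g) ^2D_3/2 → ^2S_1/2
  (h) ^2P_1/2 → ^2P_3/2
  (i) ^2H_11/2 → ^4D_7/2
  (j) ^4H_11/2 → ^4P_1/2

4

(a) forbidden (ΔL, ΔJ fail)
(b) forbidden (parity, ΔS fail)
(c) allowed
(d) allowed
(e) allowed
(f) allowed
(g) forbidden (parity, ΔL fail)
(h) forbidden (parity fails)
(i) forbidden (parity, ΔS, ΔL, ΔJ fail)
(j) forbidden (parity, ΔL, ΔJ fail)
Total allowed: 4 of 10.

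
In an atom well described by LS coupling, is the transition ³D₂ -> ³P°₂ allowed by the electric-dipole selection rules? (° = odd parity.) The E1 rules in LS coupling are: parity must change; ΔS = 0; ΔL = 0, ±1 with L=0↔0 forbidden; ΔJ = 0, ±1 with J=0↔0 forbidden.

allowed

Parity must change: even → odd — ok.
ΔS = 0: S: 1 → 1 — ok.
ΔL = 0, ±1 (not L=0↔0): L: 2 → 1, ΔL = -1 — ok.
ΔJ = 0, ±1 (not J=0↔0): J: 2 → 2, ΔJ = +0 — ok.
All four E1 rules are satisfied.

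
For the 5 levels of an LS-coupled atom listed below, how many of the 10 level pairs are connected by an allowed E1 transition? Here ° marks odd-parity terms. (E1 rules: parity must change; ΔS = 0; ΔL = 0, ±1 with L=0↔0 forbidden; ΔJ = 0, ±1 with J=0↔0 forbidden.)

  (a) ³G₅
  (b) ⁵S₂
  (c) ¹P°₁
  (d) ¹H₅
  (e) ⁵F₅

0

(a)–(b): forbidden (parity, ΔS, ΔL, ΔJ).
(a)–(c): forbidden (ΔS, ΔL, ΔJ).
(a)–(d): forbidden (parity, ΔS).
(a)–(e): forbidden (parity, ΔS).
(b)–(c): forbidden (ΔS).
(b)–(d): forbidden (parity, ΔS, ΔL, ΔJ).
(b)–(e): forbidden (parity, ΔL, ΔJ).
(c)–(d): forbidden (ΔL, ΔJ).
(c)–(e): forbidden (ΔS, ΔL, ΔJ).
(d)–(e): forbidden (parity, ΔS, ΔL).
Allowed pairs: 0 of 10.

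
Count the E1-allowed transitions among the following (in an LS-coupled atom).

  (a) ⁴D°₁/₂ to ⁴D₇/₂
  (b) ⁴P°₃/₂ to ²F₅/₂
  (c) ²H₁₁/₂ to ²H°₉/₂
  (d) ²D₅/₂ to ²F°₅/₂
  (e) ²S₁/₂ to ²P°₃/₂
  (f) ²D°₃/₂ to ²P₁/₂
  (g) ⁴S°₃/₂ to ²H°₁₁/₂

(a) forbidden (ΔJ fails)
(b) forbidden (ΔS, ΔL fail)
(c) allowed
(d) allowed
(e) allowed
(f) allowed
(g) forbidden (parity, ΔS, ΔL, ΔJ fail)
Total allowed: 4 of 7.

4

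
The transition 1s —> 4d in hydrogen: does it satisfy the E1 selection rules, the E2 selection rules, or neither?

E2

Δl = 2 − 0 = +2; l_i + l_f = 2.
E1 (Δl = ±1): not satisfied.
E2 (Δl = 0,±2, l_i+l_f ≥ 2): satisfied.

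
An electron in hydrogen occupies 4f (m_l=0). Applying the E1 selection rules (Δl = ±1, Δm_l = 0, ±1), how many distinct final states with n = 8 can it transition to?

6

E1 requires Δl = ±1, so l_f ∈ {2, 4}; with 0 ≤ l_f ≤ n_f−1 = 7, the allowed l_f values are {2, 4}.
For l_f = 2: m_f ∈ {m_i−1, m_i, m_i+1} ∩ [−2, 2] = {-1, 0, 1} → 3 states.
For l_f = 4: m_f ∈ {m_i−1, m_i, m_i+1} ∩ [−4, 4] = {-1, 0, 1} → 3 states.
Total: 6.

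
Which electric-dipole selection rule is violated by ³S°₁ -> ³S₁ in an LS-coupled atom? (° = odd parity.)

Reading off the term symbols: S 1→1, L 0→0, J 1→1, parity odd→even.
Parity must change: odd → even — passes.
ΔS = 0: S: 1 → 1 — passes.
ΔL = 0, ±1 (not L=0↔0): L: 0 → 0, ΔL = +0 — fails.
ΔJ = 0, ±1 (not J=0↔0): J: 1 → 1, ΔJ = +0 — passes.

the L=0 ↔ L=0 exclusion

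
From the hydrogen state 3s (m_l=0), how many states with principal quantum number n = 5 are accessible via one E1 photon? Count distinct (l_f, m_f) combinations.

3

E1 requires Δl = ±1, so l_f ∈ {-1, 1}; with 0 ≤ l_f ≤ n_f−1 = 4, the allowed l_f values are {1}.
For l_f = 1: m_f ∈ {m_i−1, m_i, m_i+1} ∩ [−1, 1] = {-1, 0, 1} → 3 states.
Total: 3.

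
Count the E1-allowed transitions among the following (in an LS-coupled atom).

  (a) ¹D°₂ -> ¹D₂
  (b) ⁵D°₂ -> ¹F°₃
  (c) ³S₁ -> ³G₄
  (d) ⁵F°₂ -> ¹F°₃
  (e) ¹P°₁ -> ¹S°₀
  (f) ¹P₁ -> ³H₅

(a) allowed
(b) forbidden (parity, ΔS fail)
(c) forbidden (parity, ΔL, ΔJ fail)
(d) forbidden (parity, ΔS fail)
(e) forbidden (parity fails)
(f) forbidden (parity, ΔS, ΔL, ΔJ fail)
Total allowed: 1 of 6.

1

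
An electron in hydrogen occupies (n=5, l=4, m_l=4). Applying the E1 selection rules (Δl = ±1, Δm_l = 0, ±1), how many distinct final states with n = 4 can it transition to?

E1 requires Δl = ±1, so l_f ∈ {3, 5}; with 0 ≤ l_f ≤ n_f−1 = 3, the allowed l_f values are {3}.
For l_f = 3: m_f ∈ {m_i−1, m_i, m_i+1} ∩ [−3, 3] = {3} → 1 state.
Total: 1.

1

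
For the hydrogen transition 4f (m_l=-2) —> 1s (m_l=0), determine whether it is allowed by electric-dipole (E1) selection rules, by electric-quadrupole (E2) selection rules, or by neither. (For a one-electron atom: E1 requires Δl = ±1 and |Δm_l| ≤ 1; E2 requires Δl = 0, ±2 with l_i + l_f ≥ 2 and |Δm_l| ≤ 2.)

Δl = 0 − 3 = -3; l_i + l_f = 3.
Δm_l = +2.
E1 (Δl = ±1, |Δm_l| ≤ 1): not satisfied.
E2 (Δl = 0,±2, l_i+l_f ≥ 2, |Δm_l| ≤ 2): not satisfied.

neither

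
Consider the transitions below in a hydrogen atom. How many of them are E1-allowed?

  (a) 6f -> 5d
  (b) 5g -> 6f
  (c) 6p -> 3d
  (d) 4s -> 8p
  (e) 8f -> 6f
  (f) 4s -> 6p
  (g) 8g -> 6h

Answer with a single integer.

(a) allowed
(b) allowed
(c) allowed
(d) allowed
(e) forbidden — Δl = +0 (E1 requires Δl = ±1)
(f) allowed
(g) allowed
Total allowed: 6 of 7.

6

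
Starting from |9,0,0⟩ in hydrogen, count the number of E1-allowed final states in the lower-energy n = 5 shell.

E1 requires Δl = ±1, so l_f ∈ {-1, 1}; with 0 ≤ l_f ≤ n_f−1 = 4, the allowed l_f values are {1}.
For l_f = 1: m_f ∈ {m_i−1, m_i, m_i+1} ∩ [−1, 1] = {-1, 0, 1} → 3 states.
Total: 3.

3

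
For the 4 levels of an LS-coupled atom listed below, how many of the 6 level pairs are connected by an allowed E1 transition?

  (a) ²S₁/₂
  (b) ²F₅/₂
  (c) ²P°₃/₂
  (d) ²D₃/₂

(a)–(b): forbidden (parity, ΔL, ΔJ).
(a)–(c): allowed.
(a)–(d): forbidden (parity, ΔL).
(b)–(c): forbidden (ΔL).
(b)–(d): forbidden (parity).
(c)–(d): allowed.
Allowed pairs: 2 of 6.

2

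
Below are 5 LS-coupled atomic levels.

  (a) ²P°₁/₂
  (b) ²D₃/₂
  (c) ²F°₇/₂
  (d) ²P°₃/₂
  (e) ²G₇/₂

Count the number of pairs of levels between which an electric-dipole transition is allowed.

(a)–(b): allowed.
(a)–(c): forbidden (parity, ΔL, ΔJ).
(a)–(d): forbidden (parity).
(a)–(e): forbidden (ΔL, ΔJ).
(b)–(c): forbidden (ΔJ).
(b)–(d): allowed.
(b)–(e): forbidden (parity, ΔL, ΔJ).
(c)–(d): forbidden (parity, ΔL, ΔJ).
(c)–(e): allowed.
(d)–(e): forbidden (ΔL, ΔJ).
Allowed pairs: 3 of 10.

3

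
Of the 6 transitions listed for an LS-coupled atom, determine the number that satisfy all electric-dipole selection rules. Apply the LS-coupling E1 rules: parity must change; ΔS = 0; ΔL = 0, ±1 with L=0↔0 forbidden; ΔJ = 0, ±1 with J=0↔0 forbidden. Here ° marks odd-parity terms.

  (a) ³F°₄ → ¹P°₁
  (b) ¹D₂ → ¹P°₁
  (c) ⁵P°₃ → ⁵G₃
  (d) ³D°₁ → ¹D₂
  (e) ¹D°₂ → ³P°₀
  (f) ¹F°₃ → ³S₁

1

(a) forbidden (parity, ΔS, ΔL, ΔJ fail)
(b) allowed
(c) forbidden (ΔL fails)
(d) forbidden (ΔS fails)
(e) forbidden (parity, ΔS, ΔJ fail)
(f) forbidden (ΔS, ΔL, ΔJ fail)
Total allowed: 1 of 6.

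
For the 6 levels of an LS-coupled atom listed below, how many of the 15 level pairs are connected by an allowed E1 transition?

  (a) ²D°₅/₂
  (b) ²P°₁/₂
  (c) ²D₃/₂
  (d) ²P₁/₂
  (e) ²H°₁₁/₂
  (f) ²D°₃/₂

5

(a)–(b): forbidden (parity, ΔJ).
(a)–(c): allowed.
(a)–(d): forbidden (ΔJ).
(a)–(e): forbidden (parity, ΔL, ΔJ).
(a)–(f): forbidden (parity).
(b)–(c): allowed.
(b)–(d): allowed.
(b)–(e): forbidden (parity, ΔL, ΔJ).
(b)–(f): forbidden (parity).
(c)–(d): forbidden (parity).
(c)–(e): forbidden (ΔL, ΔJ).
(c)–(f): allowed.
(d)–(e): forbidden (ΔL, ΔJ).
(d)–(f): allowed.
(e)–(f): forbidden (parity, ΔL, ΔJ).
Allowed pairs: 5 of 15.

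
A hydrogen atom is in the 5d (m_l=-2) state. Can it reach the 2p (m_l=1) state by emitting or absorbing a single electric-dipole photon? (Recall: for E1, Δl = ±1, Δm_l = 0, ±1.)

forbidden

l: 2 → 1 (Δl = -1). Δl = ±1 ok.
m_l: -2 → 1 (Δm_l = +3). |Δm_l| ≤ 1 fails.
The transition is electric-dipole forbidden.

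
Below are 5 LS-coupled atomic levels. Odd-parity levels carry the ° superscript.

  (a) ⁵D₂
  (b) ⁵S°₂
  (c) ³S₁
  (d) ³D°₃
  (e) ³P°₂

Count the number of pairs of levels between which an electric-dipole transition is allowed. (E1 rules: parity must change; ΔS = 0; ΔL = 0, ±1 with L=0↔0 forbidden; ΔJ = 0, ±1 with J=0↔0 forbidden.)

(a)–(b): forbidden (ΔL).
(a)–(c): forbidden (parity, ΔS, ΔL).
(a)–(d): forbidden (ΔS).
(a)–(e): forbidden (ΔS).
(b)–(c): forbidden (ΔS, ΔL).
(b)–(d): forbidden (parity, ΔS, ΔL).
(b)–(e): forbidden (parity, ΔS).
(c)–(d): forbidden (ΔL, ΔJ).
(c)–(e): allowed.
(d)–(e): forbidden (parity).
Allowed pairs: 1 of 10.

1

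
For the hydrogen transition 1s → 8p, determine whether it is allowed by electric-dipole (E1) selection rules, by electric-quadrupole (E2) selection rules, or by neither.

Δl = 1 − 0 = +1; l_i + l_f = 1.
E1 (Δl = ±1): satisfied.
E2 (Δl = 0,±2, l_i+l_f ≥ 2): not satisfied.

E1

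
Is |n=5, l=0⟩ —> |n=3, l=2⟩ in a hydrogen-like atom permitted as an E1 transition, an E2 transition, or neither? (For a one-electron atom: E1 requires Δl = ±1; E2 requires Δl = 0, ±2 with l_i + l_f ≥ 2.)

E2

Δl = 2 − 0 = +2; l_i + l_f = 2.
E1 (Δl = ±1): not satisfied.
E2 (Δl = 0,±2, l_i+l_f ≥ 2): satisfied.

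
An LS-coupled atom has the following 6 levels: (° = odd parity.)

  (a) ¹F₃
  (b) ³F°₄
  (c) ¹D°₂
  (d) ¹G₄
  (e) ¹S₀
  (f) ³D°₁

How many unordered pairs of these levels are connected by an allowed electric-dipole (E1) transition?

1

(a)–(b): forbidden (ΔS).
(a)–(c): allowed.
(a)–(d): forbidden (parity).
(a)–(e): forbidden (parity, ΔL, ΔJ).
(a)–(f): forbidden (ΔS, ΔJ).
(b)–(c): forbidden (parity, ΔS, ΔJ).
(b)–(d): forbidden (ΔS).
(b)–(e): forbidden (ΔS, ΔL, ΔJ).
(b)–(f): forbidden (parity, ΔJ).
(c)–(d): forbidden (ΔL, ΔJ).
(c)–(e): forbidden (ΔL, ΔJ).
(c)–(f): forbidden (parity, ΔS).
(d)–(e): forbidden (parity, ΔL, ΔJ).
(d)–(f): forbidden (ΔS, ΔL, ΔJ).
(e)–(f): forbidden (ΔS, ΔL).
Allowed pairs: 1 of 15.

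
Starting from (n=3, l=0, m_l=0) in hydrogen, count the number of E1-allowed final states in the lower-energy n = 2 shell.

E1 requires Δl = ±1, so l_f ∈ {-1, 1}; with 0 ≤ l_f ≤ n_f−1 = 1, the allowed l_f values are {1}.
For l_f = 1: m_f ∈ {m_i−1, m_i, m_i+1} ∩ [−1, 1] = {-1, 0, 1} → 3 states.
Total: 3.

3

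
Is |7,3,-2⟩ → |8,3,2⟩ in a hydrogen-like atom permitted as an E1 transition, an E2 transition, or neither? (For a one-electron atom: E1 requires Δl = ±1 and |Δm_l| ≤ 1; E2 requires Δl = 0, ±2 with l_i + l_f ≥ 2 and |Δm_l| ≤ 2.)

Δl = 3 − 3 = +0; l_i + l_f = 6.
Δm_l = +4.
E1 (Δl = ±1, |Δm_l| ≤ 1): not satisfied.
E2 (Δl = 0,±2, l_i+l_f ≥ 2, |Δm_l| ≤ 2): not satisfied.

neither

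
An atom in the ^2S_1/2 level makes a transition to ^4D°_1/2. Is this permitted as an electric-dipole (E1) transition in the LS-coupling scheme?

forbidden

Reading off the term symbols: S 1/2→3/2, L 0→2, J 1/2→1/2, parity even→odd.
Parity must change: even → odd — satisfied.
ΔS = 0: S: 1/2 → 3/2 — violated.
ΔL = 0, ±1 (not L=0↔0): L: 0 → 2, ΔL = +2 — violated.
ΔJ = 0, ±1 (not J=0↔0): J: 1/2 → 1/2, ΔJ = +0 — satisfied.
Rule(s) violated: ΔS, ΔL.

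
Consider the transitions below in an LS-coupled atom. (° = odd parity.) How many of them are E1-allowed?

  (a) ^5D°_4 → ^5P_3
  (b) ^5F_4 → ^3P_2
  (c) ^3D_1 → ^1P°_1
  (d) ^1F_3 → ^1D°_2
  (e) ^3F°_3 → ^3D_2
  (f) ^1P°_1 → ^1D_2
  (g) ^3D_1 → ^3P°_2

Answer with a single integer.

(a) allowed
(b) forbidden (parity, ΔS, ΔL, ΔJ fail)
(c) forbidden (ΔS fails)
(d) allowed
(e) allowed
(f) allowed
(g) allowed
Total allowed: 5 of 7.

5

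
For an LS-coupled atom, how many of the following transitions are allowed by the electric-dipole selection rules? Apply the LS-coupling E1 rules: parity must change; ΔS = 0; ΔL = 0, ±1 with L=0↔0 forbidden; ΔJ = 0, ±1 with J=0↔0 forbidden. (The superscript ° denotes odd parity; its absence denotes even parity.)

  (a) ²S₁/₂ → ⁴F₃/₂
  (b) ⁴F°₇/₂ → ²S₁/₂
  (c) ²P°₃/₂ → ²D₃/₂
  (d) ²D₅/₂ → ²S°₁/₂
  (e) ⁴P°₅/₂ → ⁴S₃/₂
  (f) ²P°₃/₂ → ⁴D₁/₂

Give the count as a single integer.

2

(a) forbidden (parity, ΔS, ΔL fail)
(b) forbidden (ΔS, ΔL, ΔJ fail)
(c) allowed
(d) forbidden (ΔL, ΔJ fail)
(e) allowed
(f) forbidden (ΔS fails)
Total allowed: 2 of 6.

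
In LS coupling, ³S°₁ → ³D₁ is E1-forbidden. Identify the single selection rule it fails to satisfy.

Initial level: S=1, L=0, J=1, parity odd. Final level: S=1, L=2, J=1, parity even.
Parity must change: odd → even — satisfied.
ΔS = 0: S: 1 → 1 — satisfied.
ΔL = 0, ±1 (not L=0↔0): L: 0 → 2, ΔL = +2 — violated.
ΔJ = 0, ±1 (not J=0↔0): J: 1 → 1, ΔJ = +0 — satisfied.

the ΔL = 0, ±1 rule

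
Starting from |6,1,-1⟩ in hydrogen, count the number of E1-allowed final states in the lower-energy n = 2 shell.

E1 requires Δl = ±1, so l_f ∈ {0, 2}; with 0 ≤ l_f ≤ n_f−1 = 1, the allowed l_f values are {0}.
For l_f = 0: m_f ∈ {m_i−1, m_i, m_i+1} ∩ [−0, 0] = {0} → 1 state.
Total: 1.

1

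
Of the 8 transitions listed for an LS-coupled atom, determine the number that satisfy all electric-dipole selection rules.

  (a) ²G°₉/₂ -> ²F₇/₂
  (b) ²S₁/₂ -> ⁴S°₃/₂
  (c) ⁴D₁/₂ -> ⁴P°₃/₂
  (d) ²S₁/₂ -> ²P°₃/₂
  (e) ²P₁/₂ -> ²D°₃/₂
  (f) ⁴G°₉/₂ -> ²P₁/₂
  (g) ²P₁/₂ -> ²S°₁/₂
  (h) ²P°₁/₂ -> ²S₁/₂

6

(a) allowed
(b) forbidden (ΔS, ΔL fail)
(c) allowed
(d) allowed
(e) allowed
(f) forbidden (ΔS, ΔL, ΔJ fail)
(g) allowed
(h) allowed
Total allowed: 6 of 8.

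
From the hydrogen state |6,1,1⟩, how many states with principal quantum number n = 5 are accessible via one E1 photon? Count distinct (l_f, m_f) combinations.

4

E1 requires Δl = ±1, so l_f ∈ {0, 2}; with 0 ≤ l_f ≤ n_f−1 = 4, the allowed l_f values are {0, 2}.
For l_f = 0: m_f ∈ {m_i−1, m_i, m_i+1} ∩ [−0, 0] = {0} → 1 state.
For l_f = 2: m_f ∈ {m_i−1, m_i, m_i+1} ∩ [−2, 2] = {0, 1, 2} → 3 states.
Total: 4.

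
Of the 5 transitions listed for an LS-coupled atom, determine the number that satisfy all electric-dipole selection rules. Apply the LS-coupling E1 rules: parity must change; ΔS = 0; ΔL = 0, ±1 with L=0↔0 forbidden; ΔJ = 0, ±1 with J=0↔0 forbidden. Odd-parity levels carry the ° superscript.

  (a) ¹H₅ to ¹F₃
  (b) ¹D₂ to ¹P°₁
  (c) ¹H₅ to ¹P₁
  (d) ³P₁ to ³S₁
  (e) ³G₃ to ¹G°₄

1

(a) forbidden (parity, ΔL, ΔJ fail)
(b) allowed
(c) forbidden (parity, ΔL, ΔJ fail)
(d) forbidden (parity fails)
(e) forbidden (ΔS fails)
Total allowed: 1 of 5.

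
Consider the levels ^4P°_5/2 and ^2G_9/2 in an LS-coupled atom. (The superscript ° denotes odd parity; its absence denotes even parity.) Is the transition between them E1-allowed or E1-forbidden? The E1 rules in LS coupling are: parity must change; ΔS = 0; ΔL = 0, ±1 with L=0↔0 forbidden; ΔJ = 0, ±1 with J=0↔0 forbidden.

Reading off the term symbols: S 3/2→1/2, L 1→4, J 5/2→9/2, parity odd→even.
Parity must change: odd → even — ok.
ΔS = 0: S: 3/2 → 1/2 — fails.
ΔL = 0, ±1 (not L=0↔0): L: 1 → 4, ΔL = +3 — fails.
ΔJ = 0, ±1 (not J=0↔0): J: 5/2 → 9/2, ΔJ = +2 — fails.
Rule(s) violated: ΔS, ΔL, ΔJ.

forbidden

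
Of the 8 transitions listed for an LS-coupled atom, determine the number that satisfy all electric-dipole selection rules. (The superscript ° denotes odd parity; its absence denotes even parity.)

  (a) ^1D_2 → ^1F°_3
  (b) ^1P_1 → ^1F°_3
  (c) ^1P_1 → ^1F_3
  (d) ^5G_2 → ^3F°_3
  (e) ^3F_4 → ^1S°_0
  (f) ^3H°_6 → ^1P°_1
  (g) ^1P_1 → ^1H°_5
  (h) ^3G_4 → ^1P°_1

1

(a) allowed
(b) forbidden (ΔL, ΔJ fail)
(c) forbidden (parity, ΔL, ΔJ fail)
(d) forbidden (ΔS fails)
(e) forbidden (ΔS, ΔL, ΔJ fail)
(f) forbidden (parity, ΔS, ΔL, ΔJ fail)
(g) forbidden (ΔL, ΔJ fail)
(h) forbidden (ΔS, ΔL, ΔJ fail)
Total allowed: 1 of 8.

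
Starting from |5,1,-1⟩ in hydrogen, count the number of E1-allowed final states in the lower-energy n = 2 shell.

1

E1 requires Δl = ±1, so l_f ∈ {0, 2}; with 0 ≤ l_f ≤ n_f−1 = 1, the allowed l_f values are {0}.
For l_f = 0: m_f ∈ {m_i−1, m_i, m_i+1} ∩ [−0, 0] = {0} → 1 state.
Total: 1.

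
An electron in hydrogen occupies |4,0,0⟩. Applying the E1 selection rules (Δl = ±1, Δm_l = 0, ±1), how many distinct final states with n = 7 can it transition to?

3

E1 requires Δl = ±1, so l_f ∈ {-1, 1}; with 0 ≤ l_f ≤ n_f−1 = 6, the allowed l_f values are {1}.
For l_f = 1: m_f ∈ {m_i−1, m_i, m_i+1} ∩ [−1, 1] = {-1, 0, 1} → 3 states.
Total: 3.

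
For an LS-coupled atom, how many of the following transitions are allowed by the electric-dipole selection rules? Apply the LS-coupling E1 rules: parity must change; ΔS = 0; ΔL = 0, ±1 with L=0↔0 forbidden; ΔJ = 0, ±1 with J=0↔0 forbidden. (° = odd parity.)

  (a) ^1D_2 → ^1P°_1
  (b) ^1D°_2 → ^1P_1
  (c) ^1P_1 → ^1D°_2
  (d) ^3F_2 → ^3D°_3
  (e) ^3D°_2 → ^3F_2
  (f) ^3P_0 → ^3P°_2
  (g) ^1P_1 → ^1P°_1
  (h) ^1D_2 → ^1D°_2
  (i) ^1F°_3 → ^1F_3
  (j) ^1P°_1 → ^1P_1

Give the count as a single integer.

(a) allowed
(b) allowed
(c) allowed
(d) allowed
(e) allowed
(f) forbidden (ΔJ fails)
(g) allowed
(h) allowed
(i) allowed
(j) allowed
Total allowed: 9 of 10.

9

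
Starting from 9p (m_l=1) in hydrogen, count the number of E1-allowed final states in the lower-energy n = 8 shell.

E1 requires Δl = ±1, so l_f ∈ {0, 2}; with 0 ≤ l_f ≤ n_f−1 = 7, the allowed l_f values are {0, 2}.
For l_f = 0: m_f ∈ {m_i−1, m_i, m_i+1} ∩ [−0, 0] = {0} → 1 state.
For l_f = 2: m_f ∈ {m_i−1, m_i, m_i+1} ∩ [−2, 2] = {0, 1, 2} → 3 states.
Total: 4.

4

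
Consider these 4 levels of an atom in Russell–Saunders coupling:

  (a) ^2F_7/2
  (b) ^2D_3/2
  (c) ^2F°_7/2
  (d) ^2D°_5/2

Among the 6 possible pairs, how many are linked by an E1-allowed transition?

3

(a)–(b): forbidden (parity, ΔJ).
(a)–(c): allowed.
(a)–(d): allowed.
(b)–(c): forbidden (ΔJ).
(b)–(d): allowed.
(c)–(d): forbidden (parity).
Allowed pairs: 3 of 6.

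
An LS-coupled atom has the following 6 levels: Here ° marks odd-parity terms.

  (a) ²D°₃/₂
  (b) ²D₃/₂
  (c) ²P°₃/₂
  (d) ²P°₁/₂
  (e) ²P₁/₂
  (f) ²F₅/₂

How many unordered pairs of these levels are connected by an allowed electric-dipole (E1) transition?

7

(a)–(b): allowed.
(a)–(c): forbidden (parity).
(a)–(d): forbidden (parity).
(a)–(e): allowed.
(a)–(f): allowed.
(b)–(c): allowed.
(b)–(d): allowed.
(b)–(e): forbidden (parity).
(b)–(f): forbidden (parity).
(c)–(d): forbidden (parity).
(c)–(e): allowed.
(c)–(f): forbidden (ΔL).
(d)–(e): allowed.
(d)–(f): forbidden (ΔL, ΔJ).
(e)–(f): forbidden (parity, ΔL, ΔJ).
Allowed pairs: 7 of 15.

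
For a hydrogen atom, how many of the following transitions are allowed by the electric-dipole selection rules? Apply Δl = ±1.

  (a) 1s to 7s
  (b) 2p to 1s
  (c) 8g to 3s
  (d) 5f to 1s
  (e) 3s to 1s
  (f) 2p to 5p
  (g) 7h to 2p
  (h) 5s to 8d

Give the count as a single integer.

(a) forbidden — Δl = +0 (E1 requires Δl = ±1)
(b) allowed
(c) forbidden — Δl = -4 (E1 requires Δl = ±1)
(d) forbidden — Δl = -3 (E1 requires Δl = ±1)
(e) forbidden — Δl = +0 (E1 requires Δl = ±1)
(f) forbidden — Δl = +0 (E1 requires Δl = ±1)
(g) forbidden — Δl = -4 (E1 requires Δl = ±1)
(h) forbidden — Δl = +2 (E1 requires Δl = ±1)
Total allowed: 1 of 8.

1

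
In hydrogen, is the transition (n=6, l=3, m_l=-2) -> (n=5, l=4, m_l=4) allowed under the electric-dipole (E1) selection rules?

Initial l = 3, final l = 4, so Δl = +1. E1 requires Δl = ±1: satisfied.
Δm_l = 4 − (-2) = +6. E1 requires Δm_l = 0, ±1: violated.
The transition is electric-dipole forbidden.

forbidden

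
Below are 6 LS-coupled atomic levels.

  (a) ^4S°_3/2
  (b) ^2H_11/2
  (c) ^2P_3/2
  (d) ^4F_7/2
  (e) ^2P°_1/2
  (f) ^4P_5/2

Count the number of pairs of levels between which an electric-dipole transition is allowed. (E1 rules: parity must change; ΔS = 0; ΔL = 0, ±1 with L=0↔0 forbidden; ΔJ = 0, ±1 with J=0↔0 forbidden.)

(a)–(b): forbidden (ΔS, ΔL, ΔJ).
(a)–(c): forbidden (ΔS).
(a)–(d): forbidden (ΔL, ΔJ).
(a)–(e): forbidden (parity, ΔS).
(a)–(f): allowed.
(b)–(c): forbidden (parity, ΔL, ΔJ).
(b)–(d): forbidden (parity, ΔS, ΔL, ΔJ).
(b)–(e): forbidden (ΔL, ΔJ).
(b)–(f): forbidden (parity, ΔS, ΔL, ΔJ).
(c)–(d): forbidden (parity, ΔS, ΔL, ΔJ).
(c)–(e): allowed.
(c)–(f): forbidden (parity, ΔS).
(d)–(e): forbidden (ΔS, ΔL, ΔJ).
(d)–(f): forbidden (parity, ΔL).
(e)–(f): forbidden (ΔS, ΔJ).
Allowed pairs: 2 of 15.

2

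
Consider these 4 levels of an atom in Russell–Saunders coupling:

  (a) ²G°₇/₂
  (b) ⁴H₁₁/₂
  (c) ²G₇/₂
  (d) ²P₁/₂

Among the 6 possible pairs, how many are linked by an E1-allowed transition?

(a)–(b): forbidden (ΔS, ΔJ).
(a)–(c): allowed.
(a)–(d): forbidden (ΔL, ΔJ).
(b)–(c): forbidden (parity, ΔS, ΔJ).
(b)–(d): forbidden (parity, ΔS, ΔL, ΔJ).
(c)–(d): forbidden (parity, ΔL, ΔJ).
Allowed pairs: 1 of 6.

1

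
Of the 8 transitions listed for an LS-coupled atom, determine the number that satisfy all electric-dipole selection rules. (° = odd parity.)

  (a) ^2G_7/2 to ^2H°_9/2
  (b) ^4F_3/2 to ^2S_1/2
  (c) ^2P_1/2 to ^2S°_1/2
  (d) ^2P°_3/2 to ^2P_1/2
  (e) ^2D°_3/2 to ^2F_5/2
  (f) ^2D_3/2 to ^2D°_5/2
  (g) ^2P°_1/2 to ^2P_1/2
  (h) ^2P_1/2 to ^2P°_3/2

7

(a) allowed
(b) forbidden (parity, ΔS, ΔL fail)
(c) allowed
(d) allowed
(e) allowed
(f) allowed
(g) allowed
(h) allowed
Total allowed: 7 of 8.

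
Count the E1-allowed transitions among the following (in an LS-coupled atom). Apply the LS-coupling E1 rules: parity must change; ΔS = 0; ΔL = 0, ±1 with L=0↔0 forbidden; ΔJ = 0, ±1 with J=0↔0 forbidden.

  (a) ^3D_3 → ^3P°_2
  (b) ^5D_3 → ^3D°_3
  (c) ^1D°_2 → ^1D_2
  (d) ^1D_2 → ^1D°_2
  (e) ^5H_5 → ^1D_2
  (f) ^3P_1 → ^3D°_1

4

(a) allowed
(b) forbidden (ΔS fails)
(c) allowed
(d) allowed
(e) forbidden (parity, ΔS, ΔL, ΔJ fail)
(f) allowed
Total allowed: 4 of 6.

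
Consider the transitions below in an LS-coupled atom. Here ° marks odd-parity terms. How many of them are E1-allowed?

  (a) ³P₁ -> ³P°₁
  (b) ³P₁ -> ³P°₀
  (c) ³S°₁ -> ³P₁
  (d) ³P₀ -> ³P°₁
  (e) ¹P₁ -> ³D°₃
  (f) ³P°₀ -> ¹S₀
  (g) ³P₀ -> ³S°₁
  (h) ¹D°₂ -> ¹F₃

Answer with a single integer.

6

(a) allowed
(b) allowed
(c) allowed
(d) allowed
(e) forbidden (ΔS, ΔJ fail)
(f) forbidden (ΔS, ΔJ fail)
(g) allowed
(h) allowed
Total allowed: 6 of 8.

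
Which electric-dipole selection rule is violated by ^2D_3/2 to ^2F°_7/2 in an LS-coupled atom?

Reading off the term symbols: S 1/2→1/2, L 2→3, J 3/2→7/2, parity even→odd.
Parity must change: even → odd — passes.
ΔS = 0: S: 1/2 → 1/2 — passes.
ΔL = 0, ±1 (not L=0↔0): L: 2 → 3, ΔL = +1 — passes.
ΔJ = 0, ±1 (not J=0↔0): J: 3/2 → 7/2, ΔJ = +2 — fails.

the ΔJ = 0, ±1 rule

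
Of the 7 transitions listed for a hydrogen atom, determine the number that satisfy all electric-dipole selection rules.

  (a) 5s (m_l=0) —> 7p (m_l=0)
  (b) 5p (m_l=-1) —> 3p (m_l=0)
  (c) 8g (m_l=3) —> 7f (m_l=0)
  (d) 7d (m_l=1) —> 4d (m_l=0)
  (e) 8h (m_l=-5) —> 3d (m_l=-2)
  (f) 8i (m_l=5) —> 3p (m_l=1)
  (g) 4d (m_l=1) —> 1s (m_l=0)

(a) allowed
(b) forbidden — Δl = +0 (E1 requires Δl = ±1)
(c) forbidden — Δm_l = -3 (E1 requires Δm_l = 0, ±1)
(d) forbidden — Δl = +0 (E1 requires Δl = ±1)
(e) forbidden — Δl = -3 (E1 requires Δl = ±1); Δm_l = +3 (E1 requires Δm_l = 0, ±1)
(f) forbidden — Δl = -5 (E1 requires Δl = ±1); Δm_l = -4 (E1 requires Δm_l = 0, ±1)
(g) forbidden — Δl = -2 (E1 requires Δl = ±1)
Total allowed: 1 of 7.

1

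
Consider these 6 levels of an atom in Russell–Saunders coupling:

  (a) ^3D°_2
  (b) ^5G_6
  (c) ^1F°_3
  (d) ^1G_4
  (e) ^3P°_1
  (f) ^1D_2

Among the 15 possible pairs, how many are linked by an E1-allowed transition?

(a)–(b): forbidden (ΔS, ΔL, ΔJ).
(a)–(c): forbidden (parity, ΔS).
(a)–(d): forbidden (ΔS, ΔL, ΔJ).
(a)–(e): forbidden (parity).
(a)–(f): forbidden (ΔS).
(b)–(c): forbidden (ΔS, ΔJ).
(b)–(d): forbidden (parity, ΔS, ΔJ).
(b)–(e): forbidden (ΔS, ΔL, ΔJ).
(b)–(f): forbidden (parity, ΔS, ΔL, ΔJ).
(c)–(d): allowed.
(c)–(e): forbidden (parity, ΔS, ΔL, ΔJ).
(c)–(f): allowed.
(d)–(e): forbidden (ΔS, ΔL, ΔJ).
(d)–(f): forbidden (parity, ΔL, ΔJ).
(e)–(f): forbidden (ΔS).
Allowed pairs: 2 of 15.

2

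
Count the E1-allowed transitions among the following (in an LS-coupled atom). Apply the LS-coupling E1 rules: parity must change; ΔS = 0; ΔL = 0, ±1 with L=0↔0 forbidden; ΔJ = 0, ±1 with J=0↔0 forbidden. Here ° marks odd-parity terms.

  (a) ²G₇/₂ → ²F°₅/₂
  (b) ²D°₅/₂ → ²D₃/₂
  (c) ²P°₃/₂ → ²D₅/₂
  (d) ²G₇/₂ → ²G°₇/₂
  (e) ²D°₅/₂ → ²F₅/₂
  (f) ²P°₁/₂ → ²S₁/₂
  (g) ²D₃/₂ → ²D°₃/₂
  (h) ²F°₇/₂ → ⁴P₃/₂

(a) allowed
(b) allowed
(c) allowed
(d) allowed
(e) allowed
(f) allowed
(g) allowed
(h) forbidden (ΔS, ΔL, ΔJ fail)
Total allowed: 7 of 8.

7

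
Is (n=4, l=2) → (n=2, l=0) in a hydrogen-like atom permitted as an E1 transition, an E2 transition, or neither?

Δl = 0 − 2 = -2; l_i + l_f = 2.
E1 (Δl = ±1): not satisfied.
E2 (Δl = 0,±2, l_i+l_f ≥ 2): satisfied.

E2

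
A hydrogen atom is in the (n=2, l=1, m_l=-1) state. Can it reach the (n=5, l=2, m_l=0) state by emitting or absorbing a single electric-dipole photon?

Initial l = 1, final l = 2, so Δl = +1. E1 requires Δl = ±1: ok.
m_l: -1 → 0 (Δm_l = +1). |Δm_l| ≤ 1 ok.
All E1 selection rules are satisfied.

allowed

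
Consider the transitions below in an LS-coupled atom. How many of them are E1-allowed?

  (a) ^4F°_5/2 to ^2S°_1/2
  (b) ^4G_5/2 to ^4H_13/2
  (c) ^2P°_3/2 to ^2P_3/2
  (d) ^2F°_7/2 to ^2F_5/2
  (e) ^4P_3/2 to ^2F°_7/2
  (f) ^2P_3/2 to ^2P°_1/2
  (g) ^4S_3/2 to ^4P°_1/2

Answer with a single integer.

4

(a) forbidden (parity, ΔS, ΔL, ΔJ fail)
(b) forbidden (parity, ΔJ fail)
(c) allowed
(d) allowed
(e) forbidden (ΔS, ΔL, ΔJ fail)
(f) allowed
(g) allowed
Total allowed: 4 of 7.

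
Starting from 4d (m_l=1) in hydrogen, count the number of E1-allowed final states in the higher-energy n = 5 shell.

E1 requires Δl = ±1, so l_f ∈ {1, 3}; with 0 ≤ l_f ≤ n_f−1 = 4, the allowed l_f values are {1, 3}.
For l_f = 1: m_f ∈ {m_i−1, m_i, m_i+1} ∩ [−1, 1] = {0, 1} → 2 states.
For l_f = 3: m_f ∈ {m_i−1, m_i, m_i+1} ∩ [−3, 3] = {0, 1, 2} → 3 states.
Total: 5.

5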